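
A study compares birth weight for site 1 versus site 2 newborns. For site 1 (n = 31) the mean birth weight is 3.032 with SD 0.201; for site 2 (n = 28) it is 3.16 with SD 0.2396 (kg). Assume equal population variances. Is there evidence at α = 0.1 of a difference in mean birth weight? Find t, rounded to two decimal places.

Let group 1 = site 1, group 2 = site 2. H0: μ_1 = μ_2; H1: μ_1 ≠ μ_2 (two-sample pooled-variance t-test, two-sided).
s_p² = [(31−1)·0.201² + (28−1)·0.2396²]/(31+28−2) = 0.048457
t = (3.032 − 3.16)/√[0.048457·(1/31 + 1/28)] = -2.23
df = n₁ + n₂ − 2 = 57
Two-sided p-value ≈ 0.030
Since p ≈ 0.030 < α = 0.1, reject H0; the evidence is statistically significant.

-2.23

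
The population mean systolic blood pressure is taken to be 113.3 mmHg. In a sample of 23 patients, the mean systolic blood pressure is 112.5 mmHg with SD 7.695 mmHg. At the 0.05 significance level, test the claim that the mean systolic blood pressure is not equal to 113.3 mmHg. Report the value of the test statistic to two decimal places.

-0.50

H0: μ = 113.3; H1: μ ≠ 113.3 (one-sample t-test, two-sided).
t = (x̄ − μ₀)/(s/√n) = (112.5 − 113.3)/(7.695/√23) = -0.50
df = n − 1 = 22
Two-sided p-value ≈ 0.623
Since p ≈ 0.623 > α = 0.05, fail to reject H0; the evidence is not statistically significant.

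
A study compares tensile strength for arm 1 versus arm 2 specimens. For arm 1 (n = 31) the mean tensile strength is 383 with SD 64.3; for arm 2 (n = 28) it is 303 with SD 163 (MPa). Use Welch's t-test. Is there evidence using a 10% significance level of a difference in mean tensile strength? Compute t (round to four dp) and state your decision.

t = 2.4318; reject H0

Let group 1 = arm 1, group 2 = arm 2. H0: μ_1 = μ_2; H1: μ_1 ≠ μ_2 (Welch's two-sample t-test, two-sided).
t = (x̄_1 − x̄_2)/√(s_1²/n_1 + s_2²/n_2) = (383 − 303)/√(64.3²/31 + 163²/28) = 2.4318
Welch–Satterthwaite df ≈ 34.51
Two-sided p-value ≈ 0.020
Since p ≈ 0.020 < α = 0.1, reject H0; the data support H1.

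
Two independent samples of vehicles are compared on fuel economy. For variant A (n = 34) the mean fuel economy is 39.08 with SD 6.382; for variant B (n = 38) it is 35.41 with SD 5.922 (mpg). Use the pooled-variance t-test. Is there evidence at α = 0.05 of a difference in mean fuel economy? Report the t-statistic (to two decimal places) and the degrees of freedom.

Let group 1 = variant A, group 2 = variant B. H0: μ_1 = μ_2; H1: μ_1 ≠ μ_2 (two-sample pooled-variance t-test, two-sided).
s_p² = [(34−1)·6.382² + (38−1)·5.922²]/(34+38−2) = 37.7383
t = (39.08 − 35.41)/√[37.7383·(1/34 + 1/38)] = 2.53
df = n₁ + n₂ − 2 = 70
Two-sided p-value ≈ 0.014
Since p ≈ 0.014 < α = 0.05, reject H0; the data support H1.

t = 2.53, df = 70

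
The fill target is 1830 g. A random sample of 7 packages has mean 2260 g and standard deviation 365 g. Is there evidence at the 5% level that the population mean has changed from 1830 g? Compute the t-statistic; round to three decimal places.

3.117

H0: μ = 1830; H1: μ ≠ 1830 (one-sample t-test, two-sided).
t = (x̄ − μ₀)/(s/√n) = (2260 − 1830)/(365/√7) = 3.117
df = n − 1 = 6
Two-sided p-value ≈ 0.021
Since p ≈ 0.021 < α = 0.05, reject H0; the evidence is statistically significant.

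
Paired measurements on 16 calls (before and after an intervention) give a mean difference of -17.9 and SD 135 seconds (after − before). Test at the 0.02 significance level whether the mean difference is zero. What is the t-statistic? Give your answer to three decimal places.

H0: μ_d = 0; H1: μ_d ≠ 0 (paired t-test on the differences, two-sided).
t = d̄/(s_d/√n) = -17.9/(135/√16) = -0.530
df = n − 1 = 15
Two-sided p-value ≈ 0.604
Since p ≈ 0.604 > α = 0.02, fail to reject H0; the evidence is not statistically significant.

-0.530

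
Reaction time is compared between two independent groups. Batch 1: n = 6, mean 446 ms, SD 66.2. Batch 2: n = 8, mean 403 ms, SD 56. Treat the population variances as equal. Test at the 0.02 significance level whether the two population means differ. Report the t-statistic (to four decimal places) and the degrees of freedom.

Let group 1 = batch 1, group 2 = batch 2. H0: μ_1 = μ_2; H1: μ_1 ≠ μ_2 (two-sample pooled-variance t-test, two-sided).
s_p² = [(6−1)·66.2² + (8−1)·56²]/(6+8−2) = 3655.35
t = (446 − 403)/√[3655.35·(1/6 + 1/8)] = 1.3169
df = n₁ + n₂ − 2 = 12
Two-sided p-value ≈ 0.2125
Since p ≈ 0.2125 > α = 0.02, fail to reject H0; the data do not provide sufficient evidence against H0.

t = 1.3169, df = 12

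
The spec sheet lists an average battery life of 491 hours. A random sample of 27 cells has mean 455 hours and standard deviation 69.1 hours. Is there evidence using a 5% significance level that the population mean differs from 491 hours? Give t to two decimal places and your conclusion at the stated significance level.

t = -2.71; reject H0

H0: μ = 491; H1: μ ≠ 491 (one-sample t-test, two-sided).
t = (x̄ − μ₀)/(s/√n) = (455 − 491)/(69.1/√27) = -2.71
df = n − 1 = 26
Two-sided p-value ≈ 0.012
Since p ≈ 0.012 < α = 0.05, reject H0; the evidence is statistically significant.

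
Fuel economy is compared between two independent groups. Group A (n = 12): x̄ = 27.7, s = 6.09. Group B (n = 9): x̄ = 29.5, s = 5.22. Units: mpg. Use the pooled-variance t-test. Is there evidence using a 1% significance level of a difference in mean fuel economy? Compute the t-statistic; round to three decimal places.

Let group 1 = group A, group 2 = group B. H0: μ_1 = μ_2; H1: μ_1 ≠ μ_2 (two-sample pooled-variance t-test, two-sided).
s_p² = [(12−1)·6.09² + (9−1)·5.22²]/(12+9−2) = 32.9451
t = (27.7 − 29.5)/√[32.9451·(1/12 + 1/9)] = -0.711
df = n₁ + n₂ − 2 = 19
Two-sided p-value ≈ 0.4856
Since p ≈ 0.4856 > α = 0.01, fail to reject H0; the data do not provide sufficient evidence against H0.

-0.711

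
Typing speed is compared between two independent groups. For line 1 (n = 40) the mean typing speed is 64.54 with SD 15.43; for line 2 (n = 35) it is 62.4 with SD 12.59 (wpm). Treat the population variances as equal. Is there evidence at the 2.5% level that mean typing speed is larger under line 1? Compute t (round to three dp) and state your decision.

t = 0.652; fail to reject H0

Let group 1 = line 1, group 2 = line 2. H0: μ_1 = μ_2; H1: μ_1 > μ_2 (two-sample pooled-variance t-test, right-tailed).
s_p² = [(40−1)·15.43² + (35−1)·12.59²]/(40+35−2) = 201.022
t = (64.54 − 62.4)/√[201.022·(1/40 + 1/35)] = 0.652
df = n₁ + n₂ − 2 = 73
p-value = P(T ≥ 0.652) ≈ 0.258
Since p ≈ 0.258 > α = 0.025, fail to reject H0; the data do not provide sufficient evidence against H0.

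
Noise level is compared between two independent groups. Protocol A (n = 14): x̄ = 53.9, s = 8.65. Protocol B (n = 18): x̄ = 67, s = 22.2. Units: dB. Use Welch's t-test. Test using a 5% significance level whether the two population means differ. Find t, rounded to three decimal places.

-2.290

Let group 1 = protocol A, group 2 = protocol B. H0: μ_1 = μ_2; H1: μ_1 ≠ μ_2 (Welch's two-sample t-test, two-sided).
t = (x̄_1 − x̄_2)/√(s_1²/n_1 + s_2²/n_2) = (53.9 − 67)/√(8.65²/14 + 22.2²/18) = -2.290
Welch–Satterthwaite df ≈ 23.13
Two-sided p-value ≈ 0.031
Since p ≈ 0.031 < α = 0.05, reject H0; the evidence is statistically significant.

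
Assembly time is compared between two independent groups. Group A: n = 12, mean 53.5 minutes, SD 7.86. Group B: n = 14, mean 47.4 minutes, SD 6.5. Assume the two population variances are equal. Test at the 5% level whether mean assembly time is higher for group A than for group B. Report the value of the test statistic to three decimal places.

Let group 1 = group A, group 2 = group B. H0: μ_1 = μ_2; H1: μ_1 > μ_2 (two-sample pooled-variance t-test, right-tailed).
s_p² = [(12−1)·7.86² + (14−1)·6.5²]/(12+14−2) = 51.2011
t = (53.5 − 47.4)/√[51.2011·(1/12 + 1/14)] = 2.167
df = n₁ + n₂ − 2 = 24
p-value = P(T ≥ 2.167) ≈ 0.0202
Since p ≈ 0.0202 < α = 0.05, reject H0; the evidence is statistically significant.

2.167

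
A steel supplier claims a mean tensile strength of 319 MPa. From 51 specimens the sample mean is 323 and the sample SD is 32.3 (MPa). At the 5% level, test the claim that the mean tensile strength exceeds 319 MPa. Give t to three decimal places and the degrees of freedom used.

t = 0.884, df = 50

H0: μ = 319; H1: μ > 319 (one-sample t-test, right-tailed).
t = (x̄ − μ₀)/(s/√n) = (323 − 319)/(32.3/√51) = 0.884
df = n − 1 = 50
p-value = P(T ≥ 0.884) ≈ 0.1904
Since p ≈ 0.1904 > α = 0.05, fail to reject H0; the evidence is not statistically significant.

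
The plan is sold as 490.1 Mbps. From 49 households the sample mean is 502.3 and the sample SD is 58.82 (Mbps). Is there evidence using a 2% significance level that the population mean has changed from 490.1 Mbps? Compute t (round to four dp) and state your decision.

H0: μ = 490.1; H1: μ ≠ 490.1 (one-sample t-test, two-sided).
t = (x̄ − μ₀)/(s/√n) = (502.3 − 490.1)/(58.82/√49) = 1.4519
df = n − 1 = 48
Two-sided p-value ≈ 0.153
Since p ≈ 0.153 > α = 0.02, fail to reject H0; the data do not provide sufficient evidence against H0.

t = 1.4519; fail to reject H0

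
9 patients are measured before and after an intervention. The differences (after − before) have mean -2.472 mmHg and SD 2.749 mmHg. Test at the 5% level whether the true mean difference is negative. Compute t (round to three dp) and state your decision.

t = -2.698; reject H0

H0: μ_d = 0; H1: μ_d < 0 (paired t-test on the differences, left-tailed).
t = d̄/(s_d/√n) = -2.472/(2.749/√9) = -2.698
df = n − 1 = 8
p-value = P(T ≤ -2.698) ≈ 0.014
Since p ≈ 0.014 < α = 0.05, reject H0; the evidence is statistically significant.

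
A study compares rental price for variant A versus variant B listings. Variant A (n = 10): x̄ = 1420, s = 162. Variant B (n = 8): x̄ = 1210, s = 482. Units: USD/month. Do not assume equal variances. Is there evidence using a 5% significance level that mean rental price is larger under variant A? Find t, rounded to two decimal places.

1.18

Let group 1 = variant A, group 2 = variant B. H0: μ_1 = μ_2; H1: μ_1 > μ_2 (Welch's two-sample t-test, right-tailed).
t = (x̄_1 − x̄_2)/√(s_1²/n_1 + s_2²/n_2) = (1420 − 1210)/√(162²/10 + 482²/8) = 1.18
Welch–Satterthwaite df ≈ 8.27
p-value = P(T ≥ 1.18) ≈ 0.135
Since p ≈ 0.135 > α = 0.05, fail to reject H0; the data do not provide sufficient evidence against H0.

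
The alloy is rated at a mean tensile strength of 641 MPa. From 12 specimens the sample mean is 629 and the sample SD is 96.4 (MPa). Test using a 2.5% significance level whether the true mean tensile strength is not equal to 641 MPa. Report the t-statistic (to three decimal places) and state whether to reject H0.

H0: μ = 641; H1: μ ≠ 641 (one-sample t-test, two-sided).
t = (x̄ − μ₀)/(s/√n) = (629 − 641)/(96.4/√12) = -0.431
df = n − 1 = 11
Two-sided p-value ≈ 0.675
Since p ≈ 0.675 > α = 0.025, fail to reject H0; the evidence is not statistically significant.

t = -0.431; fail to reject H0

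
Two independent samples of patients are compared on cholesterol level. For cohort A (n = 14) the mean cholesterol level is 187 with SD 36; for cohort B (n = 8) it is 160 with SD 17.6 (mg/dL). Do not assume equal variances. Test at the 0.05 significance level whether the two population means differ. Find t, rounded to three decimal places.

2.356

Let group 1 = cohort A, group 2 = cohort B. H0: μ_1 = μ_2; H1: μ_1 ≠ μ_2 (Welch's two-sample t-test, two-sided).
t = (x̄_1 − x̄_2)/√(s_1²/n_1 + s_2²/n_2) = (187 − 160)/√(36²/14 + 17.6²/8) = 2.356
Welch–Satterthwaite df ≈ 19.74
Two-sided p-value ≈ 0.0289
Since p ≈ 0.0289 < α = 0.05, reject H0; the data support H1.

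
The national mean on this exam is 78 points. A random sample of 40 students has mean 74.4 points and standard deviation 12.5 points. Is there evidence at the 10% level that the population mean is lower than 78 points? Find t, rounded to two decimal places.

H0: μ = 78; H1: μ < 78 (one-sample t-test, left-tailed).
t = (x̄ − μ₀)/(s/√n) = (74.4 − 78)/(12.5/√40) = -1.82
df = n − 1 = 39
p-value = P(T ≤ -1.82) ≈ 0.038
Since p ≈ 0.038 < α = 0.1, reject H0; the data support H1.

-1.82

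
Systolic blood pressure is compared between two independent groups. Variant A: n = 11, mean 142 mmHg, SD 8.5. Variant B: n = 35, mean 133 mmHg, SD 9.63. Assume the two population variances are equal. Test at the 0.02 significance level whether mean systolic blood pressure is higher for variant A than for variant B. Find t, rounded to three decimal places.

2.774

Let group 1 = variant A, group 2 = variant B. H0: μ_1 = μ_2; H1: μ_1 > μ_2 (two-sample pooled-variance t-test, right-tailed).
s_p² = [(11−1)·8.5² + (35−1)·9.63²]/(11+35−2) = 88.0808
t = (142 − 133)/√[88.0808·(1/11 + 1/35)] = 2.774
df = n₁ + n₂ − 2 = 44
p-value = P(T ≥ 2.774) ≈ 0.004
Since p ≈ 0.004 < α = 0.02, reject H0; the evidence is statistically significant.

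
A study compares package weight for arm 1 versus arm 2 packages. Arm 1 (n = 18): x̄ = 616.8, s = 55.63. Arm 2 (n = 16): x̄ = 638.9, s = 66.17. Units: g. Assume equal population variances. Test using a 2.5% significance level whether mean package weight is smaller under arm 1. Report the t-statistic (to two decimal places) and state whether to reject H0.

Let group 1 = arm 1, group 2 = arm 2. H0: μ_1 = μ_2; H1: μ_1 < μ_2 (two-sample pooled-variance t-test, left-tailed).
s_p² = [(18−1)·55.63² + (16−1)·66.17²]/(18+16−2) = 3696.47
t = (616.8 − 638.9)/√[3696.47·(1/18 + 1/16)] = -1.06
df = n₁ + n₂ − 2 = 32
p-value = P(T ≤ -1.06) ≈ 0.1490
Since p ≈ 0.1490 > α = 0.025, fail to reject H0; the evidence is not statistically significant.

t = -1.06; fail to reject H0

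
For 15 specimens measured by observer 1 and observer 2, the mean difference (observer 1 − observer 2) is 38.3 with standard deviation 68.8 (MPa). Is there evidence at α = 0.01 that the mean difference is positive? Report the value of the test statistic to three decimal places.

2.156

H0: μ_d = 0; H1: μ_d > 0 (paired t-test on the differences, right-tailed).
t = d̄/(s_d/√n) = 38.3/(68.8/√15) = 2.156
df = n − 1 = 14
p-value = P(T ≥ 2.156) ≈ 0.0245
Since p ≈ 0.0245 > α = 0.01, fail to reject H0; the data do not provide sufficient evidence against H0.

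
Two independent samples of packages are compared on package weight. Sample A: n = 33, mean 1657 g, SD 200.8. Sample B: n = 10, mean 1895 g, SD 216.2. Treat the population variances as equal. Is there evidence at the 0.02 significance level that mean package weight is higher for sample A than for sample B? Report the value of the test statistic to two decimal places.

Let group 1 = sample A, group 2 = sample B. H0: μ_1 = μ_2; H1: μ_1 > μ_2 (two-sample pooled-variance t-test, right-tailed).
s_p² = [(33−1)·200.8² + (10−1)·216.2²]/(33+10−2) = 41730.3
t = (1657 − 1895)/√[41730.3·(1/33 + 1/10)] = -3.23
df = n₁ + n₂ − 2 = 41
p-value = P(T ≥ -3.23) ≈ 0.9988
Since p ≈ 0.9988 > α = 0.02, fail to reject H0; the data do not provide sufficient evidence against H0.

-3.23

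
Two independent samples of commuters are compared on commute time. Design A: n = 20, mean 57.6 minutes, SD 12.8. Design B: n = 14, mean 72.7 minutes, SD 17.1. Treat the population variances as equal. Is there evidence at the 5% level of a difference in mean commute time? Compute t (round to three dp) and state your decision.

t = -2.948; reject H0

Let group 1 = design A, group 2 = design B. H0: μ_1 = μ_2; H1: μ_1 ≠ μ_2 (two-sample pooled-variance t-test, two-sided).
s_p² = [(20−1)·12.8² + (14−1)·17.1²]/(20+14−2) = 216.072
t = (57.6 − 72.7)/√[216.072·(1/20 + 1/14)] = -2.948
df = n₁ + n₂ − 2 = 32
Two-sided p-value ≈ 0.0059
Since p ≈ 0.0059 < α = 0.05, reject H0; the evidence is statistically significant.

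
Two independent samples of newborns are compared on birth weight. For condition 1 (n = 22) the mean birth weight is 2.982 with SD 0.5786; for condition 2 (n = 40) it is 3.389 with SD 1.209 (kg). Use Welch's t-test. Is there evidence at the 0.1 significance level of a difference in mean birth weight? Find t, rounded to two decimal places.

-1.79

Let group 1 = condition 1, group 2 = condition 2. H0: μ_1 = μ_2; H1: μ_1 ≠ μ_2 (Welch's two-sample t-test, two-sided).
t = (x̄_1 − x̄_2)/√(s_1²/n_1 + s_2²/n_2) = (2.982 − 3.389)/√(0.5786²/22 + 1.209²/40) = -1.79
Welch–Satterthwaite df ≈ 59.18
Two-sided p-value ≈ 0.0787
Since p ≈ 0.0787 < α = 0.1, reject H0; the evidence is statistically significant.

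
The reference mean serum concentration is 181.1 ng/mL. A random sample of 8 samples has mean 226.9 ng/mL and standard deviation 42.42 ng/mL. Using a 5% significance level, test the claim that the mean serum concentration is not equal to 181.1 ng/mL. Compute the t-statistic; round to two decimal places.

3.05

H0: μ = 181.1; H1: μ ≠ 181.1 (one-sample t-test, two-sided).
t = (x̄ − μ₀)/(s/√n) = (226.9 − 181.1)/(42.42/√8) = 3.05
df = n − 1 = 7
Two-sided p-value ≈ 0.0185
Since p ≈ 0.0185 < α = 0.05, reject H0; the data support H1.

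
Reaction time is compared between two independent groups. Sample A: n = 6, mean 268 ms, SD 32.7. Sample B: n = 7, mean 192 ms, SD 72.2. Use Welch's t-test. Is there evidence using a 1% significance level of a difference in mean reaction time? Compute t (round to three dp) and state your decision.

t = 2.502; fail to reject H0

Let group 1 = sample A, group 2 = sample B. H0: μ_1 = μ_2; H1: μ_1 ≠ μ_2 (Welch's two-sample t-test, two-sided).
t = (x̄_1 − x̄_2)/√(s_1²/n_1 + s_2²/n_2) = (268 − 192)/√(32.7²/6 + 72.2²/7) = 2.502
Welch–Satterthwaite df ≈ 8.62
Two-sided p-value ≈ 0.0348
Since p ≈ 0.0348 > α = 0.01, fail to reject H0; the evidence is not statistically significant.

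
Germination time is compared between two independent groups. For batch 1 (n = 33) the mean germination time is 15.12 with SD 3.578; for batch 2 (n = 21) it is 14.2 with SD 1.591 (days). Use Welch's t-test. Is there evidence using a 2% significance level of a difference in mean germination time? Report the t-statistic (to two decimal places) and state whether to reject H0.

t = 1.29; fail to reject H0

Let group 1 = batch 1, group 2 = batch 2. H0: μ_1 = μ_2; H1: μ_1 ≠ μ_2 (Welch's two-sample t-test, two-sided).
t = (x̄_1 − x̄_2)/√(s_1²/n_1 + s_2²/n_2) = (15.12 − 14.2)/√(3.578²/33 + 1.591²/21) = 1.29
Welch–Satterthwaite df ≈ 47.62
Two-sided p-value ≈ 0.203
Since p ≈ 0.203 > α = 0.02, fail to reject H0; the data do not provide sufficient evidence against H0.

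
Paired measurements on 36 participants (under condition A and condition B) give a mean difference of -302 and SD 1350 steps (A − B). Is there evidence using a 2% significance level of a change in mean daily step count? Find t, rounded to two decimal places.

-1.34

H0: μ_d = 0; H1: μ_d ≠ 0 (paired t-test on the differences, two-sided).
t = d̄/(s_d/√n) = -302/(1350/√36) = -1.34
df = n − 1 = 35
Two-sided p-value ≈ 0.1882
Since p ≈ 0.1882 > α = 0.02, fail to reject H0; the data do not provide sufficient evidence against H0.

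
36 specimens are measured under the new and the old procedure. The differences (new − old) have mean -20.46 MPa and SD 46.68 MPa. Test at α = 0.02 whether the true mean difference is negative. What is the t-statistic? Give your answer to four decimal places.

-2.6298

H0: μ_d = 0; H1: μ_d < 0 (paired t-test on the differences, left-tailed).
t = d̄/(s_d/√n) = -20.46/(46.68/√36) = -2.6298
df = n − 1 = 35
p-value = P(T ≤ -2.6298) ≈ 0.0063
Since p ≈ 0.0063 < α = 0.02, reject H0; the data support H1.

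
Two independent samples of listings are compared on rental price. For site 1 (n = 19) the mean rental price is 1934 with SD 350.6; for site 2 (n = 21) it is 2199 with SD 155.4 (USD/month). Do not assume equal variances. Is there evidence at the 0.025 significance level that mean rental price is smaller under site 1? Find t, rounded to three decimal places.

Let group 1 = site 1, group 2 = site 2. H0: μ_1 = μ_2; H1: μ_1 < μ_2 (Welch's two-sample t-test, left-tailed).
t = (x̄_1 − x̄_2)/√(s_1²/n_1 + s_2²/n_2) = (1934 − 2199)/√(350.6²/19 + 155.4²/21) = -3.036
Welch–Satterthwaite df ≈ 24.28
p-value = P(T ≤ -3.036) ≈ 0.0028
Since p ≈ 0.0028 < α = 0.025, reject H0; the evidence is statistically significant.

-3.036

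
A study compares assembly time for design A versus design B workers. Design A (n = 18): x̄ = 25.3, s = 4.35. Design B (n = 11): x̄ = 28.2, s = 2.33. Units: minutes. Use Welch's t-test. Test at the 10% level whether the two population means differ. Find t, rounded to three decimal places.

Let group 1 = design A, group 2 = design B. H0: μ_1 = μ_2; H1: μ_1 ≠ μ_2 (Welch's two-sample t-test, two-sided).
t = (x̄_1 − x̄_2)/√(s_1²/n_1 + s_2²/n_2) = (25.3 − 28.2)/√(4.35²/18 + 2.33²/11) = -2.333
Welch–Satterthwaite df ≈ 26.70
Two-sided p-value ≈ 0.0274
Since p ≈ 0.0274 < α = 0.1, reject H0; the data support H1.

-2.333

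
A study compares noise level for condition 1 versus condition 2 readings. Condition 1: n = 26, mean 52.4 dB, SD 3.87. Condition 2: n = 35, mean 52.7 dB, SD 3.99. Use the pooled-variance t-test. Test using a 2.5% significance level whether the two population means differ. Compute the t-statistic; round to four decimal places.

Let group 1 = condition 1, group 2 = condition 2. H0: μ_1 = μ_2; H1: μ_1 ≠ μ_2 (two-sample pooled-variance t-test, two-sided).
s_p² = [(26−1)·3.87² + (35−1)·3.99²]/(26+35−2) = 15.5204
t = (52.4 − 52.7)/√[15.5204·(1/26 + 1/35)] = -0.2941
df = n₁ + n₂ − 2 = 59
Two-sided p-value ≈ 0.7697
Since p ≈ 0.7697 > α = 0.025, fail to reject H0; the evidence is not statistically significant.

-0.2941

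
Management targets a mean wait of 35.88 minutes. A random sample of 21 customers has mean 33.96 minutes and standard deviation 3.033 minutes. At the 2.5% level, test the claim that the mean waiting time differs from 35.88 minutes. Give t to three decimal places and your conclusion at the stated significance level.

H0: μ = 35.88; H1: μ ≠ 35.88 (one-sample t-test, two-sided).
t = (x̄ − μ₀)/(s/√n) = (33.96 − 35.88)/(3.033/√21) = -2.901
df = n − 1 = 20
Two-sided p-value ≈ 0.009
Since p ≈ 0.009 < α = 0.025, reject H0; the evidence is statistically significant.

t = -2.901; reject H0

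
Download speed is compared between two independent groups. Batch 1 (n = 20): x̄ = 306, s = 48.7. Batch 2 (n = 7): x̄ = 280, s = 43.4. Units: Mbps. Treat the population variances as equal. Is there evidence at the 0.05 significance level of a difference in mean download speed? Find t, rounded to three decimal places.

Let group 1 = batch 1, group 2 = batch 2. H0: μ_1 = μ_2; H1: μ_1 ≠ μ_2 (two-sample pooled-variance t-test, two-sided).
s_p² = [(20−1)·48.7² + (7−1)·43.4²]/(20+7−2) = 2254.54
t = (306 − 280)/√[2254.54·(1/20 + 1/7)] = 1.247
df = n₁ + n₂ − 2 = 25
Two-sided p-value ≈ 0.224
Since p ≈ 0.224 > α = 0.05, fail to reject H0; the evidence is not statistically significant.

1.247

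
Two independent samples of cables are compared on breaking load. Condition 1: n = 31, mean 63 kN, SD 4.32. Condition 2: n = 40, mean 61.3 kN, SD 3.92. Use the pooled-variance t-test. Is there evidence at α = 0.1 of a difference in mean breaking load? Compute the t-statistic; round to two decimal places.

1.73

Let group 1 = condition 1, group 2 = condition 2. H0: μ_1 = μ_2; H1: μ_1 ≠ μ_2 (two-sample pooled-variance t-test, two-sided).
s_p² = [(31−1)·4.32² + (40−1)·3.92²]/(31+40−2) = 16.7994
t = (63 − 61.3)/√[16.7994·(1/31 + 1/40)] = 1.73
df = n₁ + n₂ − 2 = 69
Two-sided p-value ≈ 0.0875
Since p ≈ 0.0875 < α = 0.1, reject H0; the evidence is statistically significant.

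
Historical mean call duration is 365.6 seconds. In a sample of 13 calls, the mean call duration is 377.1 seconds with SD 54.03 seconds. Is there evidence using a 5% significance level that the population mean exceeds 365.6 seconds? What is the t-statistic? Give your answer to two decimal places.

H0: μ = 365.6; H1: μ > 365.6 (one-sample t-test, right-tailed).
t = (x̄ − μ₀)/(s/√n) = (377.1 − 365.6)/(54.03/√13) = 0.77
df = n − 1 = 12
p-value = P(T ≥ 0.77) ≈ 0.2288
Since p ≈ 0.2288 > α = 0.05, fail to reject H0; the data do not provide sufficient evidence against H0.

0.77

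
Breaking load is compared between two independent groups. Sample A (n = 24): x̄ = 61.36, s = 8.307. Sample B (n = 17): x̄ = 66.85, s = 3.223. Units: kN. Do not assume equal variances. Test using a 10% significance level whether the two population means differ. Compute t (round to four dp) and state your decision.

t = -2.9403; reject H0

Let group 1 = sample A, group 2 = sample B. H0: μ_1 = μ_2; H1: μ_1 ≠ μ_2 (Welch's two-sample t-test, two-sided).
t = (x̄_1 − x̄_2)/√(s_1²/n_1 + s_2²/n_2) = (61.36 − 66.85)/√(8.307²/24 + 3.223²/17) = -2.9403
Welch–Satterthwaite df ≈ 31.75
Two-sided p-value ≈ 0.0061
Since p ≈ 0.0061 < α = 0.1, reject H0; the evidence is statistically significant.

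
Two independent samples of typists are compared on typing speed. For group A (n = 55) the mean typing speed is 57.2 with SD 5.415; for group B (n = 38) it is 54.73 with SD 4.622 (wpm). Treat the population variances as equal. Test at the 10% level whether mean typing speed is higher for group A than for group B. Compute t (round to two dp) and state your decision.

t = 2.29; reject H0

Let group 1 = group A, group 2 = group B. H0: μ_1 = μ_2; H1: μ_1 > μ_2 (two-sample pooled-variance t-test, right-tailed).
s_p² = [(55−1)·5.415² + (38−1)·4.622²]/(55+38−2) = 26.086
t = (57.2 − 54.73)/√[26.086·(1/55 + 1/38)] = 2.29
df = n₁ + n₂ − 2 = 91
p-value = P(T ≥ 2.29) ≈ 0.0121
Since p ≈ 0.0121 < α = 0.1, reject H0; the data support H1.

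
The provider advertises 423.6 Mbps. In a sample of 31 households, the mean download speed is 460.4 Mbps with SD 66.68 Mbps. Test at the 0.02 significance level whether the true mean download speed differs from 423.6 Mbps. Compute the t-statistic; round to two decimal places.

H0: μ = 423.6; H1: μ ≠ 423.6 (one-sample t-test, two-sided).
t = (x̄ − μ₀)/(s/√n) = (460.4 − 423.6)/(66.68/√31) = 3.07
df = n − 1 = 30
Two-sided p-value ≈ 0.004
Since p ≈ 0.004 < α = 0.02, reject H0; the evidence is statistically significant.

3.07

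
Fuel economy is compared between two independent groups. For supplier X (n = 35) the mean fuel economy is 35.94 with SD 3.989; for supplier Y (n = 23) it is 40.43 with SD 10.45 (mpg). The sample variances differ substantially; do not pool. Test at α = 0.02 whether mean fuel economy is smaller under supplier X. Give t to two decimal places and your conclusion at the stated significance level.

Let group 1 = supplier X, group 2 = supplier Y. H0: μ_1 = μ_2; H1: μ_1 < μ_2 (Welch's two-sample t-test, left-tailed).
t = (x̄_1 − x̄_2)/√(s_1²/n_1 + s_2²/n_2) = (35.94 − 40.43)/√(3.989²/35 + 10.45²/23) = -1.97
Welch–Satterthwaite df ≈ 26.26
p-value = P(T ≤ -1.97) ≈ 0.030
Since p ≈ 0.030 > α = 0.02, fail to reject H0; the data do not provide sufficient evidence against H0.

t = -1.97; fail to reject H0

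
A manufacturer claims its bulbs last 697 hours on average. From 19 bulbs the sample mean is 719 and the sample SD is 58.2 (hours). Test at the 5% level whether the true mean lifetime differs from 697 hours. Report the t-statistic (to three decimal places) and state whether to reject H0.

H0: μ = 697; H1: μ ≠ 697 (one-sample t-test, two-sided).
t = (x̄ − μ₀)/(s/√n) = (719 − 697)/(58.2/√19) = 1.648
df = n − 1 = 18
Two-sided p-value ≈ 0.1168
Since p ≈ 0.1168 > α = 0.05, fail to reject H0; the data do not provide sufficient evidence against H0.

t = 1.648; fail to reject H0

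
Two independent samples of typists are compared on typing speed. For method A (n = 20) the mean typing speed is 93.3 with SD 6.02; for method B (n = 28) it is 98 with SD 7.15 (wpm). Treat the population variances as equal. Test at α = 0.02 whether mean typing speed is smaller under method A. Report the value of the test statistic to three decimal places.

Let group 1 = method A, group 2 = method B. H0: μ_1 = μ_2; H1: μ_1 < μ_2 (two-sample pooled-variance t-test, left-tailed).
s_p² = [(20−1)·6.02² + (28−1)·7.15²]/(20+28−2) = 44.9755
t = (93.3 − 98)/√[44.9755·(1/20 + 1/28)] = -2.394
df = n₁ + n₂ − 2 = 46
p-value = P(T ≤ -2.394) ≈ 0.0104
Since p ≈ 0.0104 < α = 0.02, reject H0; the evidence is statistically significant.

-2.394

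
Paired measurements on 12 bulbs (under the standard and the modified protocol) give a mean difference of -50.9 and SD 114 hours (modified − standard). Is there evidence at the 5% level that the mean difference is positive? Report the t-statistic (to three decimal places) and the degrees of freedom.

t = -1.547, df = 11

H0: μ_d = 0; H1: μ_d > 0 (paired t-test on the differences, right-tailed).
t = d̄/(s_d/√n) = -50.9/(114/√12) = -1.547
df = n − 1 = 11
p-value = P(T ≥ -1.547) ≈ 0.925
Since p ≈ 0.925 > α = 0.05, fail to reject H0; the data do not provide sufficient evidence against H0.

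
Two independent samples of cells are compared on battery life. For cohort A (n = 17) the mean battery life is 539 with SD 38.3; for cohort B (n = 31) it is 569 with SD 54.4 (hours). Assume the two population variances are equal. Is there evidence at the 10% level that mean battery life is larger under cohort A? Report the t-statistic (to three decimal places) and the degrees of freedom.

Let group 1 = cohort A, group 2 = cohort B. H0: μ_1 = μ_2; H1: μ_1 > μ_2 (two-sample pooled-variance t-test, right-tailed).
s_p² = [(17−1)·38.3² + (31−1)·54.4²]/(17+31−2) = 2440.24
t = (539 − 569)/√[2440.24·(1/17 + 1/31)] = -2.012
df = n₁ + n₂ − 2 = 46
p-value = P(T ≥ -2.012) ≈ 0.9750
Since p ≈ 0.9750 > α = 0.1, fail to reject H0; the data do not provide sufficient evidence against H0.

t = -2.012, df = 46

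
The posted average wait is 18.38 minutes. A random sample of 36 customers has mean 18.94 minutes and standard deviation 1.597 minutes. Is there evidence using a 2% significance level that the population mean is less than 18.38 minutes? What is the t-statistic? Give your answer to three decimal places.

H0: μ = 18.38; H1: μ < 18.38 (one-sample t-test, left-tailed).
t = (x̄ − μ₀)/(s/√n) = (18.94 − 18.38)/(1.597/√36) = 2.104
df = n − 1 = 35
p-value = P(T ≤ 2.104) ≈ 0.979
Since p ≈ 0.979 > α = 0.02, fail to reject H0; the data do not provide sufficient evidence against H0.

2.104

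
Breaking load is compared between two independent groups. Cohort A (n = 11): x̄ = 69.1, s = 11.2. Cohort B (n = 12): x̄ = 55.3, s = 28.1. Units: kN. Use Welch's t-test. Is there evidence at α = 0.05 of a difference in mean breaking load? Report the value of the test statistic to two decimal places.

1.57

Let group 1 = cohort A, group 2 = cohort B. H0: μ_1 = μ_2; H1: μ_1 ≠ μ_2 (Welch's two-sample t-test, two-sided).
t = (x̄_1 − x̄_2)/√(s_1²/n_1 + s_2²/n_2) = (69.1 − 55.3)/√(11.2²/11 + 28.1²/12) = 1.57
Welch–Satterthwaite df ≈ 14.66
Two-sided p-value ≈ 0.1376
Since p ≈ 0.1376 > α = 0.05, fail to reject H0; the evidence is not statistically significant.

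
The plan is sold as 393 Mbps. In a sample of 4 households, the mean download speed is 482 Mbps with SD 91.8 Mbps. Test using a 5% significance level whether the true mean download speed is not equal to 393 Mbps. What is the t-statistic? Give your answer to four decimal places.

1.9390

H0: μ = 393; H1: μ ≠ 393 (one-sample t-test, two-sided).
t = (x̄ − μ₀)/(s/√n) = (482 − 393)/(91.8/√4) = 1.9390
df = n − 1 = 3
Two-sided p-value ≈ 0.148
Since p ≈ 0.148 > α = 0.05, fail to reject H0; the data do not provide sufficient evidence against H0.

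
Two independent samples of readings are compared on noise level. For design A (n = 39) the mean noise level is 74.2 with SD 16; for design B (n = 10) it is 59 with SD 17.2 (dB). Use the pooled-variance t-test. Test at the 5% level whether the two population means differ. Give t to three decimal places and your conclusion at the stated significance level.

t = 2.641; reject H0

Let group 1 = design A, group 2 = design B. H0: μ_1 = μ_2; H1: μ_1 ≠ μ_2 (two-sample pooled-variance t-test, two-sided).
s_p² = [(39−1)·16² + (10−1)·17.2²]/(39+10−2) = 263.629
t = (74.2 − 59)/√[263.629·(1/39 + 1/10)] = 2.641
df = n₁ + n₂ − 2 = 47
Two-sided p-value ≈ 0.011
Since p ≈ 0.011 < α = 0.05, reject H0; the evidence is statistically significant.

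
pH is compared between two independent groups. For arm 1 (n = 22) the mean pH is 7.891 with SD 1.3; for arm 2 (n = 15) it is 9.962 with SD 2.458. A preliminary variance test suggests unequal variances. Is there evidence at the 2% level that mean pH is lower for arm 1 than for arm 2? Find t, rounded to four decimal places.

-2.9905

Let group 1 = arm 1, group 2 = arm 2. H0: μ_1 = μ_2; H1: μ_1 < μ_2 (Welch's two-sample t-test, left-tailed).
t = (x̄_1 − x̄_2)/√(s_1²/n_1 + s_2²/n_2) = (7.891 − 9.962)/√(1.3²/22 + 2.458²/15) = -2.9905
Welch–Satterthwaite df ≈ 19.38
p-value = P(T ≤ -2.9905) ≈ 0.0037
Since p ≈ 0.0037 < α = 0.02, reject H0; the evidence is statistically significant.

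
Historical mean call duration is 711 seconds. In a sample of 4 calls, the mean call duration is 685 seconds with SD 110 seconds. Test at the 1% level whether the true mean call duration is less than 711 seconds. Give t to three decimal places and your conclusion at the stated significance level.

t = -0.473; fail to reject H0

H0: μ = 711; H1: μ < 711 (one-sample t-test, left-tailed).
t = (x̄ − μ₀)/(s/√n) = (685 − 711)/(110/√4) = -0.473
df = n − 1 = 3
p-value = P(T ≤ -0.473) ≈ 0.3343
Since p ≈ 0.3343 > α = 0.01, fail to reject H0; the evidence is not statistically significant.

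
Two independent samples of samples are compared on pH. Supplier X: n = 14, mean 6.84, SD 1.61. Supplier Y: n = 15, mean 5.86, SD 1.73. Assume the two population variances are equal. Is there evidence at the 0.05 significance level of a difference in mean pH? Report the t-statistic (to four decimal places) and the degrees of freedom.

Let group 1 = supplier X, group 2 = supplier Y. H0: μ_1 = μ_2; H1: μ_1 ≠ μ_2 (two-sample pooled-variance t-test, two-sided).
s_p² = [(14−1)·1.61² + (15−1)·1.73²]/(14+15−2) = 2.79992
t = (6.84 − 5.86)/√[2.79992·(1/14 + 1/15)] = 1.5760
df = n₁ + n₂ − 2 = 27
Two-sided p-value ≈ 0.127
Since p ≈ 0.127 > α = 0.05, fail to reject H0; the data do not provide sufficient evidence against H0.

t = 1.5760, df = 27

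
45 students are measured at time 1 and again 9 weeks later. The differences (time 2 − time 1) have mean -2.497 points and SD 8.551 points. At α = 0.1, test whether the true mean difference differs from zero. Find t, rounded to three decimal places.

-1.959

H0: μ_d = 0; H1: μ_d ≠ 0 (paired t-test on the differences, two-sided).
t = d̄/(s_d/√n) = -2.497/(8.551/√45) = -1.959
df = n − 1 = 44
Two-sided p-value ≈ 0.0565
Since p ≈ 0.0565 < α = 0.1, reject H0; the evidence is statistically significant.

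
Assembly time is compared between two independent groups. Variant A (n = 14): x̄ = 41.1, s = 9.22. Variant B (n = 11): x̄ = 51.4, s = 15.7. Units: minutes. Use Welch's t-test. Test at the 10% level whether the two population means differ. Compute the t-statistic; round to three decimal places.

Let group 1 = variant A, group 2 = variant B. H0: μ_1 = μ_2; H1: μ_1 ≠ μ_2 (Welch's two-sample t-test, two-sided).
t = (x̄_1 − x̄_2)/√(s_1²/n_1 + s_2²/n_2) = (41.1 − 51.4)/√(9.22²/14 + 15.7²/11) = -1.930
Welch–Satterthwaite df ≈ 15.29
Two-sided p-value ≈ 0.0724
Since p ≈ 0.0724 < α = 0.1, reject H0; the evidence is statistically significant.

-1.930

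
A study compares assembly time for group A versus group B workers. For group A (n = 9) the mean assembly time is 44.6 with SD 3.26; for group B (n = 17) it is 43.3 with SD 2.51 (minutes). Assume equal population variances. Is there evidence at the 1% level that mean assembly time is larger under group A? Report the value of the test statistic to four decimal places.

1.1333

Let group 1 = group A, group 2 = group B. H0: μ_1 = μ_2; H1: μ_1 > μ_2 (two-sample pooled-variance t-test, right-tailed).
s_p² = [(9−1)·3.26² + (17−1)·2.51²]/(9+17−2) = 7.7426
t = (44.6 − 43.3)/√[7.7426·(1/9 + 1/17)] = 1.1333
df = n₁ + n₂ − 2 = 24
p-value = P(T ≥ 1.1333) ≈ 0.1341
Since p ≈ 0.1341 > α = 0.01, fail to reject H0; the evidence is not statistically significant.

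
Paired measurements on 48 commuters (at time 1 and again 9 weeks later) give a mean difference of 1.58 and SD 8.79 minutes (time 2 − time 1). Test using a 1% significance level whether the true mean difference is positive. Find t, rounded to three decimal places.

H0: μ_d = 0; H1: μ_d > 0 (paired t-test on the differences, right-tailed).
t = d̄/(s_d/√n) = 1.58/(8.79/√48) = 1.245
df = n − 1 = 47
p-value = P(T ≥ 1.245) ≈ 0.1096
Since p ≈ 0.1096 > α = 0.01, fail to reject H0; the data do not provide sufficient evidence against H0.

1.245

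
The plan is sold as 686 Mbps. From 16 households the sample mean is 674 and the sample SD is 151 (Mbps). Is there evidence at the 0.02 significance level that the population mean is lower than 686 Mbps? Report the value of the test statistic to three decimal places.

H0: μ = 686; H1: μ < 686 (one-sample t-test, left-tailed).
t = (x̄ − μ₀)/(s/√n) = (674 − 686)/(151/√16) = -0.318
df = n − 1 = 15
p-value = P(T ≤ -0.318) ≈ 0.3775
Since p ≈ 0.3775 > α = 0.02, fail to reject H0; the data do not provide sufficient evidence against H0.

-0.318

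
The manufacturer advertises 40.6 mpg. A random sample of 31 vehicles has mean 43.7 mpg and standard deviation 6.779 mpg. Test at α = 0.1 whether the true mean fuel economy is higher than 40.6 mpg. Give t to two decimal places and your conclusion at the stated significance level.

H0: μ = 40.6; H1: μ > 40.6 (one-sample t-test, right-tailed).
t = (x̄ − μ₀)/(s/√n) = (43.7 − 40.6)/(6.779/√31) = 2.55
df = n − 1 = 30
p-value = P(T ≥ 2.55) ≈ 0.0081
Since p ≈ 0.0081 < α = 0.1, reject H0; the evidence is statistically significant.

t = 2.55; reject H0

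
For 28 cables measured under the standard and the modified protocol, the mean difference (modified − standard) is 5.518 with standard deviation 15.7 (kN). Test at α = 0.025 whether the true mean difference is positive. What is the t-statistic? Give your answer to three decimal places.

H0: μ_d = 0; H1: μ_d > 0 (paired t-test on the differences, right-tailed).
t = d̄/(s_d/√n) = 5.518/(15.7/√28) = 1.860
df = n − 1 = 27
p-value = P(T ≥ 1.860) ≈ 0.037
Since p ≈ 0.037 > α = 0.025, fail to reject H0; the evidence is not statistically significant.

1.860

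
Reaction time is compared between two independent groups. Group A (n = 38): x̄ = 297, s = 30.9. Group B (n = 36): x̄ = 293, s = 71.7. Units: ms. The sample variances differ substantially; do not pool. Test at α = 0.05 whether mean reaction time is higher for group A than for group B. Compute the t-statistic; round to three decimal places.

Let group 1 = group A, group 2 = group B. H0: μ_1 = μ_2; H1: μ_1 > μ_2 (Welch's two-sample t-test, right-tailed).
t = (x̄_1 − x̄_2)/√(s_1²/n_1 + s_2²/n_2) = (297 − 293)/√(30.9²/38 + 71.7²/36) = 0.309
Welch–Satterthwaite df ≈ 47.02
p-value = P(T ≥ 0.309) ≈ 0.3795
Since p ≈ 0.3795 > α = 0.05, fail to reject H0; the data do not provide sufficient evidence against H0.

0.309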